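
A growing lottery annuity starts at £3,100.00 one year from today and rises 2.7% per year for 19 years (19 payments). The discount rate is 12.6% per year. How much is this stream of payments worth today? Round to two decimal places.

£25,863.90

Periodic rate r = 0.126 per year.
Growing ordinary annuity: PV = PMT₁ × [1 − ((1+g)/(1+r))^n] / (r − g) = 3,100 × [1 − ((1+0.027)/(1+r))^19] / (r − 0.027) = £25,863.90.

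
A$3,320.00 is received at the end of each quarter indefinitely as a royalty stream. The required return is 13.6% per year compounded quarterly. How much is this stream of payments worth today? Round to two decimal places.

Periodic rate r = 0.136/4 per quarter.
Level perpetuity: PV = PMT / r = 3,320 / (0.136/4) = A$97,647.06.

A$97,647.06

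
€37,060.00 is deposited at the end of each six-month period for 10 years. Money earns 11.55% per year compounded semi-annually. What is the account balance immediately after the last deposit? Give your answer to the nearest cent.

This is an ordinary annuity: 20 deposits of €37,060.00 at the end of each six-month period.
Periodic rate r = 0.1155/2 per half-year; n is counted in half-years.
FV = PMT × [((1+r)^n − 1)/r] = 37,060 × [(1+r)^20 − 1] / r = €1,330,755.20

€1,330,755.20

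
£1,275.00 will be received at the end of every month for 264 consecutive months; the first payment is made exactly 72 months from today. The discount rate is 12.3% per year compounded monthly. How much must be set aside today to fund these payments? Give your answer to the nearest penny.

Ordinary annuity of 264 payments, first payment at period 72.
Periodic rate r = 0.123/12 per month; n is counted in months.
The ordinary-annuity PV formula values the stream one period before the first payment (period 71); discount that back 71 periods:
PV₀ = 1,275 × [1 − (1+r)^−264] / r × (1+r)^−71 = £56,218.47

£56,218.47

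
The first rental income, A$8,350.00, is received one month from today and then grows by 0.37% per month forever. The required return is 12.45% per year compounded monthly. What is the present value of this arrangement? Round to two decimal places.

A$1,250,936.33

Periodic rate r = 0.1245/12 per month.
Growing perpetuity (Gordon): PV = PMT₁ / (r − g) = 8,350 / (r − 0.0037) = A$1,250,936.33.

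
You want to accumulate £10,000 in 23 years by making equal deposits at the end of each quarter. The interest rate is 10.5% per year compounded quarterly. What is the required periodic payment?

Level ordinary annuity; solve FV = PMT × [((1+r)^n − 1)/r] for PMT.
Periodic rate r = 0.105/4 per quarter; n is counted in quarters.
With n = 92: PMT = 10,000 / ([((1+r)^n − 1)/r]) = £26.66

£26.66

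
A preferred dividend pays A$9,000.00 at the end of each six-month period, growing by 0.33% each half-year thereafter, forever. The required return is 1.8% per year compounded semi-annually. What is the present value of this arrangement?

Periodic rate r = 0.018/2 per half-year.
Growing perpetuity (Gordon): PV = PMT₁ / (r − g) = 9,000 / (r − 0.0033) = A$1,578,947.37.

A$1,578,947.37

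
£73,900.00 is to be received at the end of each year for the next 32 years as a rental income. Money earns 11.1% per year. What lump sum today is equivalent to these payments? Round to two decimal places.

£642,832.20

This is an ordinary annuity: 32 payments of £73,900.00 at the end of each year.
Periodic rate r = 0.111 per year.
PV = PMT × [(1 − (1+r)^−n)/r] = 73,900 × [1 − (1+r)^−32] / r = £642,832.20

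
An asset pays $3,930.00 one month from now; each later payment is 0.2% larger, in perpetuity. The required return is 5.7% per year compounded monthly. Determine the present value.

$1,429,090.91

Periodic rate r = 0.057/12 per month.
Growing perpetuity (Gordon): PV = PMT₁ / (r − g) = 3,930 / (r − 0.002) = $1,429,090.91.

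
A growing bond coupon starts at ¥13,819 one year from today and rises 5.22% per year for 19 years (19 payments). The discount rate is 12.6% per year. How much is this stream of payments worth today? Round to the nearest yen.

Periodic rate r = 0.126 per year.
Growing ordinary annuity: PV = PMT₁ × [1 − ((1+g)/(1+r))^n] / (r − g) = 13,819 × [1 − ((1+0.0522)/(1+r))^19] / (r − 0.0522) = ¥135,601.

¥135,601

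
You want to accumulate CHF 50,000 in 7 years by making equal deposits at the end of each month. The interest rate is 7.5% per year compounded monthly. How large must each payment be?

Level ordinary annuity; solve FV = PMT × [((1+r)^n − 1)/r] for PMT.
Periodic rate r = 0.075/12 per month; n is counted in months.
With n = 84: PMT = 50,000 / ([((1+r)^n − 1)/r]) = CHF 454.41

CHF 454.41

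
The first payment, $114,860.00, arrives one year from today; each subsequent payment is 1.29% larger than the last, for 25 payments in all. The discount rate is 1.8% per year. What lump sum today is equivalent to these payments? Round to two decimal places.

$2,657,488.24

Periodic rate r = 0.018 per year.
Growing ordinary annuity: PV = PMT₁ × [1 − ((1+g)/(1+r))^n] / (r − g) = 114,860 × [1 − ((1+0.0129)/(1+r))^25] / (r − 0.0129) = $2,657,488.24.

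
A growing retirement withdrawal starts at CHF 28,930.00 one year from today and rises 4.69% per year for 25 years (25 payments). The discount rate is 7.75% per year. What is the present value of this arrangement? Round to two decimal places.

Periodic rate r = 0.0775 per year.
Growing ordinary annuity: PV = PMT₁ × [1 − ((1+g)/(1+r))^n] / (r − g) = 28,930 × [1 − ((1+0.0469)/(1+r))^25] / (r − 0.0469) = CHF 485,353.65.

CHF 485,353.65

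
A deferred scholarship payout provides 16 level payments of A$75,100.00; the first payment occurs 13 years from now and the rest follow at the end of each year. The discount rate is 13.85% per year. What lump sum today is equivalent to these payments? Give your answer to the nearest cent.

Ordinary annuity of 16 payments, first payment at period 13.
Periodic rate r = 0.1385 per year.
The ordinary-annuity PV formula values the stream one period before the first payment (period 12); discount that back 12 periods:
PV₀ = 75,100 × [1 − (1+r)^−16] / r × (1+r)^−12 = A$99,988.39

A$99,988.39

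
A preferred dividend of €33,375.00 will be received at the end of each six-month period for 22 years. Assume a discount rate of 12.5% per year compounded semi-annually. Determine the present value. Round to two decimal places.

This is an ordinary annuity: 44 payments of €33,375.00 at the end of each six-month period.
Periodic rate r = 0.125/2 per half-year; n is counted in half-years.
PV = PMT × [(1 − (1+r)^−n)/r] = 33,375 × [1 − (1+r)^−44] / r = €496,926.13

€496,926.13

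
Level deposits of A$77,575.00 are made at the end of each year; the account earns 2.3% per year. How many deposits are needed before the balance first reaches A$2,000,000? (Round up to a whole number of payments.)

21 payments

Periodic rate r = 0.023 per year.
Ordinary annuity FV: 2,000,000 = 77,575 × [((1+r)^n − 1)/r].
(1+r)^n = 1 + 2,000,000 × r / 77,575, so n = ln(1 + 2,000,000·r/77,575) / ln(1+r) = 20.48.
Round up to a whole number of payments: n = 21.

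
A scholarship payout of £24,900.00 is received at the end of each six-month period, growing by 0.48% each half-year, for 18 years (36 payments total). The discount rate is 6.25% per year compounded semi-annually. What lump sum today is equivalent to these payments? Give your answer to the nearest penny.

£571,964.23

Periodic rate r = 0.0625/2 per half-year; n is counted in half-years.
Growing ordinary annuity: PV = PMT₁ × [1 − ((1+g)/(1+r))^n] / (r − g) = 24,900 × [1 − ((1+0.0048)/(1+r))^36] / (r − 0.0048) = £571,964.23.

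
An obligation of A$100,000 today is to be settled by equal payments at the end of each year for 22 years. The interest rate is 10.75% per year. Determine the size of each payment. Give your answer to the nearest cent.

A$12,021.76

Level ordinary annuity; solve PV = PMT × [(1 − (1+r)^−n)/r] for PMT.
Periodic rate r = 0.1075 per year.
With n = 22: PMT = 100,000 / ([(1 − (1+r)^−n)/r]) = A$12,021.76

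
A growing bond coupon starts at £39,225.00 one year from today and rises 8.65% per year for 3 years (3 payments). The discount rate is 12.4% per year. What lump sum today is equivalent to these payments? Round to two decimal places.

Periodic rate r = 0.124 per year.
Growing ordinary annuity: PV = PMT₁ × [1 − ((1+g)/(1+r))^n] / (r − g) = 39,225 × [1 − ((1+0.0865)/(1+r))^3] / (r − 0.0865) = £101,239.03.

£101,239.03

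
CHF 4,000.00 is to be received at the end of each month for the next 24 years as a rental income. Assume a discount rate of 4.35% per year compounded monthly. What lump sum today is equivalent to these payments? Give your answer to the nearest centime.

CHF 714,252.29

This is an ordinary annuity: 288 payments of CHF 4,000.00 at the end of each month.
Periodic rate r = 0.0435/12 per month; n is counted in months.
PV = PMT × [(1 − (1+r)^−n)/r] = 4,000 × [1 − (1+r)^−288] / r = CHF 714,252.29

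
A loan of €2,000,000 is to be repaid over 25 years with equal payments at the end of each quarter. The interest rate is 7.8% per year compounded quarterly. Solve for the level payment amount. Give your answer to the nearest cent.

€45,612.41

Level ordinary annuity; solve PV = PMT × [(1 − (1+r)^−n)/r] for PMT.
Periodic rate r = 0.078/4 per quarter; n is counted in quarters.
With n = 100: PMT = 2,000,000 / ([(1 − (1+r)^−n)/r]) = €45,612.41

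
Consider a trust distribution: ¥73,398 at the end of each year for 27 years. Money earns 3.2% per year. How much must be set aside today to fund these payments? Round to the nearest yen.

¥1,313,786

This is an ordinary annuity: 27 payments of ¥73,398 at the end of each year.
Periodic rate r = 0.032 per year.
PV = PMT × [(1 − (1+r)^−n)/r] = 73,398 × [1 − (1+r)^−27] / r = ¥1,313,786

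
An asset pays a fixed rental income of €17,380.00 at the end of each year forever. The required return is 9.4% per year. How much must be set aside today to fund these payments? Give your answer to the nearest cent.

Periodic rate r = 0.094 per year.
Level perpetuity: PV = PMT / r = 17,380 / (0.094) = €184,893.62.

€184,893.62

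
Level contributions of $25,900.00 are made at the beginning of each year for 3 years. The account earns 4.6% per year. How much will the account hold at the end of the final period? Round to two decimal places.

This is an annuity due: 3 deposits of $25,900.00 at the beginning of each year.
Periodic rate r = 0.046 per year.
FV = PMT × [((1+r)^n − 1)/r] × (1+r) = 25,900 × [(1+r)^3 − 1] / r × (1+r) = $85,070.14

$85,070.14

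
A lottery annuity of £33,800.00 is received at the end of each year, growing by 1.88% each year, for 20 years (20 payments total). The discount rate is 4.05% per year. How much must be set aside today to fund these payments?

£535,737.56

Periodic rate r = 0.0405 per year.
Growing ordinary annuity: PV = PMT₁ × [1 − ((1+g)/(1+r))^n] / (r − g) = 33,800 × [1 − ((1+0.0188)/(1+r))^20] / (r − 0.0188) = £535,737.56.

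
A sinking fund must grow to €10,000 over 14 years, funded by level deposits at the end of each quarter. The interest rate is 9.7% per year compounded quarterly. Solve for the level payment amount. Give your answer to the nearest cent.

Level ordinary annuity; solve FV = PMT × [((1+r)^n − 1)/r] for PMT.
Periodic rate r = 0.097/4 per quarter; n is counted in quarters.
With n = 56: PMT = 10,000 / ([((1+r)^n − 1)/r]) = €85.81

€85.81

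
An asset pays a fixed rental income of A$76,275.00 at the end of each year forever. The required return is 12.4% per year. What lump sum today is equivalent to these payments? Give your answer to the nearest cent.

A$615,120.97

Periodic rate r = 0.124 per year.
Level perpetuity: PV = PMT / r = 76,275 / (0.124) = A$615,120.97.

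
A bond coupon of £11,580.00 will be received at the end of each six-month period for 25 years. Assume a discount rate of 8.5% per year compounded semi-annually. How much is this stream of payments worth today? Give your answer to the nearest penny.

£238,467.65

This is an ordinary annuity: 50 payments of £11,580.00 at the end of each six-month period.
Periodic rate r = 0.085/2 per half-year; n is counted in half-years.
PV = PMT × [(1 − (1+r)^−n)/r] = 11,580 × [1 − (1+r)^−50] / r = £238,467.65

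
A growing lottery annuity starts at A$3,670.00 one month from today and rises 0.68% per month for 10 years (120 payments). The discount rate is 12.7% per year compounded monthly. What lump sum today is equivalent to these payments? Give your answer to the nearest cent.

Periodic rate r = 0.127/12 per month; n is counted in months.
Growing ordinary annuity: PV = PMT₁ × [1 − ((1+g)/(1+r))^n] / (r − g) = 3,670 × [1 − ((1+0.0068)/(1+r))^120] / (r − 0.0068) = A$351,571.40.

A$351,571.40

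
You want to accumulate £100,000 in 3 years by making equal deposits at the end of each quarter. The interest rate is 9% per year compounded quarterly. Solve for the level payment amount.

£7,351.74

Level ordinary annuity; solve FV = PMT × [((1+r)^n − 1)/r] for PMT.
Periodic rate r = 0.09/4 per quarter; n is counted in quarters.
With n = 12: PMT = 100,000 / ([((1+r)^n − 1)/r]) = £7,351.74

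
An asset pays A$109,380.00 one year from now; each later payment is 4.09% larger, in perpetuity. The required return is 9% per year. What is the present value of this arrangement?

A$2,227,698.57

Periodic rate r = 0.09 per year.
Growing perpetuity (Gordon): PV = PMT₁ / (r − g) = 109,380 / (r − 0.0409) = A$2,227,698.57.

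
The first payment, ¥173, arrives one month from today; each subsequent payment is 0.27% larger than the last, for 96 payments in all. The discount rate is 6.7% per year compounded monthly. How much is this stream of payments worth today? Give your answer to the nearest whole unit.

Periodic rate r = 0.067/12 per month; n is counted in months.
Growing ordinary annuity: PV = PMT₁ × [1 − ((1+g)/(1+r))^n] / (r − g) = 173 × [1 − ((1+0.0027)/(1+r))^96] / (r − 0.0027) = ¥14,456.

¥14,456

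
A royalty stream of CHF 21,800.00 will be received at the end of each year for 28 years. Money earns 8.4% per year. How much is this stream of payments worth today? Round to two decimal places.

This is an ordinary annuity: 28 payments of CHF 21,800.00 at the end of each year.
Periodic rate r = 0.084 per year.
PV = PMT × [(1 − (1+r)^−n)/r] = 21,800 × [1 − (1+r)^−28] / r = CHF 232,399.59

CHF 232,399.59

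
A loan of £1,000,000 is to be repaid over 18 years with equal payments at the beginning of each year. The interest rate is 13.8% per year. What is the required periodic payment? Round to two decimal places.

Level annuity due; solve PV = PMT × [(1 − (1+r)^−n)/r] × (1+r) for PMT.
Periodic rate r = 0.138 per year.
With n = 18: PMT = 1,000,000 / ([(1 − (1+r)^−n)/r] × (1+r)) = £134,380.61

£134,380.61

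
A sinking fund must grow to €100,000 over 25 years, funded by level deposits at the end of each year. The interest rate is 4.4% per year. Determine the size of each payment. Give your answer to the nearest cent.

€2,274.66

Level ordinary annuity; solve FV = PMT × [((1+r)^n − 1)/r] for PMT.
Periodic rate r = 0.044 per year.
With n = 25: PMT = 100,000 / ([((1+r)^n − 1)/r]) = €2,274.66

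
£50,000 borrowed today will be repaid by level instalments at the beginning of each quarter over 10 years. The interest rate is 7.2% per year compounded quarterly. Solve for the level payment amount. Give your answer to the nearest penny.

£1,733.09

Level annuity due; solve PV = PMT × [(1 − (1+r)^−n)/r] × (1+r) for PMT.
Periodic rate r = 0.072/4 per quarter; n is counted in quarters.
With n = 40: PMT = 50,000 / ([(1 − (1+r)^−n)/r] × (1+r)) = £1,733.09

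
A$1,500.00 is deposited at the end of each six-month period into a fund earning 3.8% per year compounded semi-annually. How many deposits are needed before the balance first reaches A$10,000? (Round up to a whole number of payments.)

7 payments

Periodic rate r = 0.038/2 per half-year; n is counted in half-years.
Ordinary annuity FV: 10,000 = 1,500 × [((1+r)^n − 1)/r].
(1+r)^n = 1 + 10,000 × r / 1,500, so n = ln(1 + 10,000·r/1,500) / ln(1+r) = 6.34.
Round up to a whole number of payments: n = 7.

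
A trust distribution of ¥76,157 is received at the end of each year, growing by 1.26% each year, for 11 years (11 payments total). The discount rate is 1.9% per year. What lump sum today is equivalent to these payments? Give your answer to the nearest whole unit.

Periodic rate r = 0.019 per year.
Growing ordinary annuity: PV = PMT₁ × [1 − ((1+g)/(1+r))^n] / (r − g) = 76,157 × [1 − ((1+0.0126)/(1+r))^11] / (r − 0.0126) = ¥796,770.

¥796,770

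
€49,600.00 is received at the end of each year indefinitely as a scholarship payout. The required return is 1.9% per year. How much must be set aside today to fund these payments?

€2,610,526.32

Periodic rate r = 0.019 per year.
Level perpetuity: PV = PMT / r = 49,600 / (0.019) = €2,610,526.32.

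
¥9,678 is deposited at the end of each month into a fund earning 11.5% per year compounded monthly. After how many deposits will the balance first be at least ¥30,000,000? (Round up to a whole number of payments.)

360 payments

Periodic rate r = 0.115/12 per month; n is counted in months.
Ordinary annuity FV: 30,000,000 = 9,678 × [((1+r)^n − 1)/r].
(1+r)^n = 1 + 30,000,000 × r / 9,678, so n = ln(1 + 30,000,000·r/9,678) / ln(1+r) = 359.05.
Round up to a whole number of payments: n = 360.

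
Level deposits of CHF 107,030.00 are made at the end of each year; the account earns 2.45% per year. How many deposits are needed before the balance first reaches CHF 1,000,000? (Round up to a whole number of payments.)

9 payments

Periodic rate r = 0.0245 per year.
Ordinary annuity FV: 1,000,000 = 107,030 × [((1+r)^n − 1)/r].
(1+r)^n = 1 + 1,000,000 × r / 107,030, so n = ln(1 + 1,000,000·r/107,030) / ln(1+r) = 8.52.
Round up to a whole number of payments: n = 9.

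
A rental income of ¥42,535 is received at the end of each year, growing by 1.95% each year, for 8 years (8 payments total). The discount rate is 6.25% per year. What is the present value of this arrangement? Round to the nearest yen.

¥278,391

Periodic rate r = 0.0625 per year.
Growing ordinary annuity: PV = PMT₁ × [1 − ((1+g)/(1+r))^n] / (r − g) = 42,535 × [1 − ((1+0.0195)/(1+r))^8] / (r − 0.0195) = ¥278,391.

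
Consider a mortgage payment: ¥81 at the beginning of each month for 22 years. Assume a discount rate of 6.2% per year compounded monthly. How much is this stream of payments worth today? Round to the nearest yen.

¥11,716

This is an annuity due: 264 payments of ¥81 at the beginning of each month.
Periodic rate r = 0.062/12 per month; n is counted in months.
PV = PMT × [(1 − (1+r)^−n)/r] × (1+r) = 81 × [1 − (1+r)^−264] / r × (1+r) = ¥11,716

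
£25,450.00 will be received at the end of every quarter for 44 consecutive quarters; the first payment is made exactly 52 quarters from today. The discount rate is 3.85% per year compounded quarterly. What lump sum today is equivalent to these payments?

£557,932.34

Ordinary annuity of 44 payments, first payment at period 52.
Periodic rate r = 0.0385/4 per quarter; n is counted in quarters.
The ordinary-annuity PV formula values the stream one period before the first payment (period 51); discount that back 51 periods:
PV₀ = 25,450 × [1 − (1+r)^−44] / r × (1+r)^−51 = £557,932.34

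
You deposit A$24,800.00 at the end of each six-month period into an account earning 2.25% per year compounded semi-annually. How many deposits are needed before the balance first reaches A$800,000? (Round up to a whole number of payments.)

Periodic rate r = 0.0225/2 per half-year; n is counted in half-years.
Ordinary annuity FV: 800,000 = 24,800 × [((1+r)^n − 1)/r].
(1+r)^n = 1 + 800,000 × r / 24,800, so n = ln(1 + 800,000·r/24,800) / ln(1+r) = 27.68.
Round up to a whole number of payments: n = 28.

28 payments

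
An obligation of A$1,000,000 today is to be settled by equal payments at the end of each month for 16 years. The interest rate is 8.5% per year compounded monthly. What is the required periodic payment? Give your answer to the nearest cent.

A$9,544.91

Level ordinary annuity; solve PV = PMT × [(1 − (1+r)^−n)/r] for PMT.
Periodic rate r = 0.085/12 per month; n is counted in months.
With n = 192: PMT = 1,000,000 / ([(1 − (1+r)^−n)/r]) = A$9,544.91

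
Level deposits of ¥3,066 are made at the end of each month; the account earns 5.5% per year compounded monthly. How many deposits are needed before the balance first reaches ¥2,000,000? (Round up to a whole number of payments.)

Periodic rate r = 0.055/12 per month; n is counted in months.
Ordinary annuity FV: 2,000,000 = 3,066 × [((1+r)^n − 1)/r].
(1+r)^n = 1 + 2,000,000 × r / 3,066, so n = ln(1 + 2,000,000·r/3,066) / ln(1+r) = 302.60.
Round up to a whole number of payments: n = 303.

303 payments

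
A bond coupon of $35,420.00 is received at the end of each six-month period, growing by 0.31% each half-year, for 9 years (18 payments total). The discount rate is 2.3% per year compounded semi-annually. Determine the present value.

$587,729.49

Periodic rate r = 0.023/2 per half-year; n is counted in half-years.
Growing ordinary annuity: PV = PMT₁ × [1 − ((1+g)/(1+r))^n] / (r − g) = 35,420 × [1 − ((1+0.0031)/(1+r))^18] / (r − 0.0031) = $587,729.49.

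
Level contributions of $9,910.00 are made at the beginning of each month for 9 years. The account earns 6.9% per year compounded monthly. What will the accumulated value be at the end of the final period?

This is an annuity due: 108 deposits of $9,910.00 at the beginning of each month.
Periodic rate r = 0.069/12 per month; n is counted in months.
FV = PMT × [((1+r)^n − 1)/r] × (1+r) = 9,910 × [(1+r)^108 − 1] / r × (1+r) = $1,486,348.05

$1,486,348.05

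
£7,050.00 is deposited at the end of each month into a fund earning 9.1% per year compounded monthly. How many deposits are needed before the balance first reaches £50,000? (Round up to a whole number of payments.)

7 payments

Periodic rate r = 0.091/12 per month; n is counted in months.
Ordinary annuity FV: 50,000 = 7,050 × [((1+r)^n − 1)/r].
(1+r)^n = 1 + 50,000 × r / 7,050, so n = ln(1 + 50,000·r/7,050) / ln(1+r) = 6.93.
Round up to a whole number of payments: n = 7.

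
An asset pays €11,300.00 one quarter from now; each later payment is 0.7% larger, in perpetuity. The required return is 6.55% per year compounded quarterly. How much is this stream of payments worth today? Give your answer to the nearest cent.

Periodic rate r = 0.0655/4 per quarter.
Growing perpetuity (Gordon): PV = PMT₁ / (r − g) = 11,300 / (r − 0.007) = €1,205,333.33.

€1,205,333.33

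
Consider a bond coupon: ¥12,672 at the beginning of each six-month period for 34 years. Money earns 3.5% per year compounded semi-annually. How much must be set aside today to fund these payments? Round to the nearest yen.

¥510,321

This is an annuity due: 68 payments of ¥12,672 at the beginning of each six-month period.
Periodic rate r = 0.035/2 per half-year; n is counted in half-years.
PV = PMT × [(1 − (1+r)^−n)/r] × (1+r) = 12,672 × [1 − (1+r)^−68] / r × (1+r) = ¥510,321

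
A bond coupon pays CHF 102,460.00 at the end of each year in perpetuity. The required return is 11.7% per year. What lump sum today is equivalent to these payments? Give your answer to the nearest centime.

Periodic rate r = 0.117 per year.
Level perpetuity: PV = PMT / r = 102,460 / (0.117) = CHF 875,726.50.

CHF 875,726.50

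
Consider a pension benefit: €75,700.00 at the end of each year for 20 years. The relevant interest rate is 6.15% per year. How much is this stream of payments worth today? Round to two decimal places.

This is an ordinary annuity: 20 payments of €75,700.00 at the end of each year.
Periodic rate r = 0.0615 per year.
PV = PMT × [(1 − (1+r)^−n)/r] = 75,700 × [1 − (1+r)^−20] / r = €857,798.14

€857,798.14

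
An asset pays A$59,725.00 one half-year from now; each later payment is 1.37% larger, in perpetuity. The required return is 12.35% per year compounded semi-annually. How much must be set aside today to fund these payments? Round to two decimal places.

Periodic rate r = 0.1235/2 per half-year.
Growing perpetuity (Gordon): PV = PMT₁ / (r − g) = 59,725 / (r − 0.0137) = A$1,242,976.07.

A$1,242,976.07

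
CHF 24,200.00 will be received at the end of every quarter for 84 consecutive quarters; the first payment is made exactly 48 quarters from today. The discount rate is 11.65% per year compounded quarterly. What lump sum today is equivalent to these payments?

CHF 196,220.01

Ordinary annuity of 84 payments, first payment at period 48.
Periodic rate r = 0.1165/4 per quarter; n is counted in quarters.
The ordinary-annuity PV formula values the stream one period before the first payment (period 47); discount that back 47 periods:
PV₀ = 24,200 × [1 − (1+r)^−84] / r × (1+r)^−47 = CHF 196,220.01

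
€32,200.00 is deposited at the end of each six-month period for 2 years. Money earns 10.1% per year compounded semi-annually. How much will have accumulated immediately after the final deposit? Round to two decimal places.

€138,889.22

This is an ordinary annuity: 4 deposits of €32,200.00 at the end of each six-month period.
Periodic rate r = 0.101/2 per half-year; n is counted in half-years.
FV = PMT × [((1+r)^n − 1)/r] = 32,200 × [(1+r)^4 − 1] / r = €138,889.22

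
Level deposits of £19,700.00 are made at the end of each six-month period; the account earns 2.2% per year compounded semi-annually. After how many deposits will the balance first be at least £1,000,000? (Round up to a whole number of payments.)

41 payments

Periodic rate r = 0.022/2 per half-year; n is counted in half-years.
Ordinary annuity FV: 1,000,000 = 19,700 × [((1+r)^n − 1)/r].
(1+r)^n = 1 + 1,000,000 × r / 19,700, so n = ln(1 + 1,000,000·r/19,700) / ln(1+r) = 40.55.
Round up to a whole number of payments: n = 41.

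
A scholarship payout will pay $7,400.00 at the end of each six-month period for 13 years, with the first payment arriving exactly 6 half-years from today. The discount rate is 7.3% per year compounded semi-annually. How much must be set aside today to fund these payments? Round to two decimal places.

$102,744.53

Ordinary annuity of 26 payments, first payment at period 6.
Periodic rate r = 0.073/2 per half-year; n is counted in half-years.
The ordinary-annuity PV formula values the stream one period before the first payment (period 5); discount that back 5 periods:
PV₀ = 7,400 × [1 − (1+r)^−26] / r × (1+r)^−5 = $102,744.53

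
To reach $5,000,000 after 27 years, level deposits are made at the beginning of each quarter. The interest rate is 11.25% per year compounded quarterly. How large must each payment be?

Level annuity due; solve FV = PMT × [((1+r)^n − 1)/r] × (1+r) for PMT.
Periodic rate r = 0.1125/4 per quarter; n is counted in quarters.
With n = 108: PMT = 5,000,000 / ([((1+r)^n − 1)/r] × (1+r)) = $7,200.08

$7,200.08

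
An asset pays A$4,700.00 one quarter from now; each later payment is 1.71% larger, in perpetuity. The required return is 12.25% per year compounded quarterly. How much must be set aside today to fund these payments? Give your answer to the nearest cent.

A$347,504.62

Periodic rate r = 0.1225/4 per quarter.
Growing perpetuity (Gordon): PV = PMT₁ / (r − g) = 4,700 / (r − 0.0171) = A$347,504.62.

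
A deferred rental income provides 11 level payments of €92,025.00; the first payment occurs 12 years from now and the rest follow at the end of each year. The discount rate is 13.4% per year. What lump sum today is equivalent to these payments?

Ordinary annuity of 11 payments, first payment at period 12.
Periodic rate r = 0.134 per year.
The ordinary-annuity PV formula values the stream one period before the first payment (period 11); discount that back 11 periods:
PV₀ = 92,025 × [1 − (1+r)^−11] / r × (1+r)^−11 = €129,026.53

€129,026.53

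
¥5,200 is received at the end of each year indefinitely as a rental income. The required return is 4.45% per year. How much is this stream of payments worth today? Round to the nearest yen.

¥116,854

Periodic rate r = 0.0445 per year.
Level perpetuity: PV = PMT / r = 5,200 / (0.0445) = ¥116,854.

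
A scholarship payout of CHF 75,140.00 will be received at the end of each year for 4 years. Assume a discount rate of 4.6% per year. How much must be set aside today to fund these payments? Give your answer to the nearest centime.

CHF 268,937.16

This is an ordinary annuity: 4 payments of CHF 75,140.00 at the end of each year.
Periodic rate r = 0.046 per year.
PV = PMT × [(1 − (1+r)^−n)/r] = 75,140 × [1 − (1+r)^−4] / r = CHF 268,937.16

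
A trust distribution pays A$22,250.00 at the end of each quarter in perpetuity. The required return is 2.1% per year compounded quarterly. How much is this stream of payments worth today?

Periodic rate r = 0.021/4 per quarter.
Level perpetuity: PV = PMT / r = 22,250 / (0.021/4) = A$4,238,095.24.

A$4,238,095.24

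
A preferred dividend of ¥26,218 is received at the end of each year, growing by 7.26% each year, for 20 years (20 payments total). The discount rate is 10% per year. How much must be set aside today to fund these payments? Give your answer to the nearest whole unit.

Periodic rate r = 0.1 per year.
Growing ordinary annuity: PV = PMT₁ × [1 − ((1+g)/(1+r))^n] / (r − g) = 26,218 × [1 − ((1+0.0726)/(1+r))^20] / (r − 0.0726) = ¥379,096.

¥379,096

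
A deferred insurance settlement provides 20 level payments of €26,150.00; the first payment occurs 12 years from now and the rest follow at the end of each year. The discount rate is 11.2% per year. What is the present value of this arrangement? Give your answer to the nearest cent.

€63,937.78

Ordinary annuity of 20 payments, first payment at period 12.
Periodic rate r = 0.112 per year.
The ordinary-annuity PV formula values the stream one period before the first payment (period 11); discount that back 11 periods:
PV₀ = 26,150 × [1 − (1+r)^−20] / r × (1+r)^−11 = €63,937.78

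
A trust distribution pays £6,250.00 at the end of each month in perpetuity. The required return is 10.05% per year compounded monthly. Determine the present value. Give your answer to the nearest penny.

Periodic rate r = 0.1005/12 per month.
Level perpetuity: PV = PMT / r = 6,250 / (0.1005/12) = £746,268.66.

£746,268.66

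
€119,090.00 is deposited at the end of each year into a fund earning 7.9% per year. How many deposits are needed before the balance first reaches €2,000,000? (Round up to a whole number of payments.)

Periodic rate r = 0.079 per year.
Ordinary annuity FV: 2,000,000 = 119,090 × [((1+r)^n − 1)/r].
(1+r)^n = 1 + 2,000,000 × r / 119,090, so n = ln(1 + 2,000,000·r/119,090) / ln(1+r) = 11.11.
Round up to a whole number of payments: n = 12.

12 payments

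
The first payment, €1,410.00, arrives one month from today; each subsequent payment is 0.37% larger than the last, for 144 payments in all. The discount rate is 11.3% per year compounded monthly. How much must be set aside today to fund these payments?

Periodic rate r = 0.113/12 per month; n is counted in months.
Growing ordinary annuity: PV = PMT₁ × [1 − ((1+g)/(1+r))^n] / (r − g) = 1,410 × [1 − ((1+0.0037)/(1+r))^144] / (r − 0.0037) = €137,780.93.

€137,780.93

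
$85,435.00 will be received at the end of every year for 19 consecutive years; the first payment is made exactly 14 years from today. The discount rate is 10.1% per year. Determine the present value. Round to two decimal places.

Ordinary annuity of 19 payments, first payment at period 14.
Periodic rate r = 0.101 per year.
The ordinary-annuity PV formula values the stream one period before the first payment (period 13); discount that back 13 periods:
PV₀ = 85,435 × [1 − (1+r)^−19] / r × (1+r)^−13 = $203,231.83

$203,231.83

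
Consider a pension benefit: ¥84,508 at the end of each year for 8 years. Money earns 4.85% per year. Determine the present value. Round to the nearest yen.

¥549,520

This is an ordinary annuity: 8 payments of ¥84,508 at the end of each year.
Periodic rate r = 0.0485 per year.
PV = PMT × [(1 − (1+r)^−n)/r] = 84,508 × [1 − (1+r)^−8] / r = ¥549,520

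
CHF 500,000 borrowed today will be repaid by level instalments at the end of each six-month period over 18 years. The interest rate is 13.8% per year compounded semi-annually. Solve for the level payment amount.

Level ordinary annuity; solve PV = PMT × [(1 − (1+r)^−n)/r] for PMT.
Periodic rate r = 0.138/2 per half-year; n is counted in half-years.
With n = 36: PMT = 500,000 / ([(1 − (1+r)^−n)/r]) = CHF 37,934.27

CHF 37,934.27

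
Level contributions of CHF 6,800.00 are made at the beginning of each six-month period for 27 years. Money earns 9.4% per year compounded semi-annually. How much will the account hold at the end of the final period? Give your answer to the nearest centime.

CHF 1,657,685.69

This is an annuity due: 54 deposits of CHF 6,800.00 at the beginning of each six-month period.
Periodic rate r = 0.094/2 per half-year; n is counted in half-years.
FV = PMT × [((1+r)^n − 1)/r] × (1+r) = 6,800 × [(1+r)^54 − 1] / r × (1+r) = CHF 1,657,685.69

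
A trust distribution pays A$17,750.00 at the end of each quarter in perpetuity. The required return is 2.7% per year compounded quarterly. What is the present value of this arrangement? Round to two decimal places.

Periodic rate r = 0.027/4 per quarter.
Level perpetuity: PV = PMT / r = 17,750 / (0.027/4) = A$2,629,629.63.

A$2,629,629.63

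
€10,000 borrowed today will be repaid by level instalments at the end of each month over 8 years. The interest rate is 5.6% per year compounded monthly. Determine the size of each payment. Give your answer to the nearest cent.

€129.48

Level ordinary annuity; solve PV = PMT × [(1 − (1+r)^−n)/r] for PMT.
Periodic rate r = 0.056/12 per month; n is counted in months.
With n = 96: PMT = 10,000 / ([(1 − (1+r)^−n)/r]) = €129.48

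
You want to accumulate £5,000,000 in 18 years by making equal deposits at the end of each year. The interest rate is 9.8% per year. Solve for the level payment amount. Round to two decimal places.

Level ordinary annuity; solve FV = PMT × [((1+r)^n − 1)/r] for PMT.
Periodic rate r = 0.098 per year.
With n = 18: PMT = 5,000,000 / ([((1+r)^n − 1)/r]) = £111,853.21

£111,853.21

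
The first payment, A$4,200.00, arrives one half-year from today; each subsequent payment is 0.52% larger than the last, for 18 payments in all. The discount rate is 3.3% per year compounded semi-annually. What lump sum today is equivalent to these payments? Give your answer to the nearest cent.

A$67,745.10

Periodic rate r = 0.033/2 per half-year; n is counted in half-years.
Growing ordinary annuity: PV = PMT₁ × [1 − ((1+g)/(1+r))^n] / (r − g) = 4,200 × [1 − ((1+0.0052)/(1+r))^18] / (r − 0.0052) = A$67,745.10.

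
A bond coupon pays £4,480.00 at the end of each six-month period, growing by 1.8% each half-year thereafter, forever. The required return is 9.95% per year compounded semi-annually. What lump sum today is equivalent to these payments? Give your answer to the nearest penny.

Periodic rate r = 0.0995/2 per half-year.
Growing perpetuity (Gordon): PV = PMT₁ / (r − g) = 4,480 / (r − 0.018) = £141,102.36.

£141,102.36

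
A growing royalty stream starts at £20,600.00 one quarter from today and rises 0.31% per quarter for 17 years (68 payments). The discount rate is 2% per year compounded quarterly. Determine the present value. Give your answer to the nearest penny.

£1,309,116.35

Periodic rate r = 0.02/4 per quarter; n is counted in quarters.
Growing ordinary annuity: PV = PMT₁ × [1 − ((1+g)/(1+r))^n] / (r − g) = 20,600 × [1 − ((1+0.0031)/(1+r))^68] / (r − 0.0031) = £1,309,116.35.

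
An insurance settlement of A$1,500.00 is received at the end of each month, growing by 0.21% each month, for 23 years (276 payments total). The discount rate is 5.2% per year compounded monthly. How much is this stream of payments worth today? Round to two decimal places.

Periodic rate r = 0.052/12 per month; n is counted in months.
Growing ordinary annuity: PV = PMT₁ × [1 − ((1+g)/(1+r))^n] / (r − g) = 1,500 × [1 − ((1+0.0021)/(1+r))^276] / (r − 0.0021) = A$308,315.50.

A$308,315.50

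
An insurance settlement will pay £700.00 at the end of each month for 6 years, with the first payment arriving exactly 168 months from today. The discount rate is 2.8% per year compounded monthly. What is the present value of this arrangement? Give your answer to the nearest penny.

£31,402.38

Ordinary annuity of 72 payments, first payment at period 168.
Periodic rate r = 0.028/12 per month; n is counted in months.
The ordinary-annuity PV formula values the stream one period before the first payment (period 167); discount that back 167 periods:
PV₀ = 700 × [1 − (1+r)^−72] / r × (1+r)^−167 = £31,402.38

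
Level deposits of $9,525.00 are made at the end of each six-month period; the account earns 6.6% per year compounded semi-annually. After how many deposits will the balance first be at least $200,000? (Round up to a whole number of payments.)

Periodic rate r = 0.066/2 per half-year; n is counted in half-years.
Ordinary annuity FV: 200,000 = 9,525 × [((1+r)^n − 1)/r].
(1+r)^n = 1 + 200,000 × r / 9,525, so n = ln(1 + 200,000·r/9,525) / ln(1+r) = 16.21.
Round up to a whole number of payments: n = 17.

17 payments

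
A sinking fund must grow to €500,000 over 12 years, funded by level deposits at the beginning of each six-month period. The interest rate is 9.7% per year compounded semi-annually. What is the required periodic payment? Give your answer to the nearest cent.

€10,928.52

Level annuity due; solve FV = PMT × [((1+r)^n − 1)/r] × (1+r) for PMT.
Periodic rate r = 0.097/2 per half-year; n is counted in half-years.
With n = 24: PMT = 500,000 / ([((1+r)^n − 1)/r] × (1+r)) = €10,928.52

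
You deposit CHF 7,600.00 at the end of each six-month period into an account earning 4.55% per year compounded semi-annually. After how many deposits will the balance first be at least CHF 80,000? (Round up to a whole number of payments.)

10 payments

Periodic rate r = 0.0455/2 per half-year; n is counted in half-years.
Ordinary annuity FV: 80,000 = 7,600 × [((1+r)^n − 1)/r].
(1+r)^n = 1 + 80,000 × r / 7,600, so n = ln(1 + 80,000·r/7,600) / ln(1+r) = 9.54.
Round up to a whole number of payments: n = 10.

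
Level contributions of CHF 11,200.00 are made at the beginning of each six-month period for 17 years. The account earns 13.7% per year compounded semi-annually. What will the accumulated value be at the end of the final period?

CHF 1,487,314.95

This is an annuity due: 34 deposits of CHF 11,200.00 at the beginning of each six-month period.
Periodic rate r = 0.137/2 per half-year; n is counted in half-years.
FV = PMT × [((1+r)^n − 1)/r] × (1+r) = 11,200 × [(1+r)^34 − 1] / r × (1+r) = CHF 1,487,314.95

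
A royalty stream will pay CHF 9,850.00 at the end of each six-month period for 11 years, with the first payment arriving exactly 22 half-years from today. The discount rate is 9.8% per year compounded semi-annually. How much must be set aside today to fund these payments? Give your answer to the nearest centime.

Ordinary annuity of 22 payments, first payment at period 22.
Periodic rate r = 0.098/2 per half-year; n is counted in half-years.
The ordinary-annuity PV formula values the stream one period before the first payment (period 21); discount that back 21 periods:
PV₀ = 9,850 × [1 − (1+r)^−22] / r × (1+r)^−21 = CHF 47,915.37

CHF 47,915.37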